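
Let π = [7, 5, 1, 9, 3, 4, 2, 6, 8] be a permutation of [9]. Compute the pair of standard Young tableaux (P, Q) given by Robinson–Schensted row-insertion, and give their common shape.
P = [1, 2, 4, 6, 8] / [3, 9] / [5] / [7];  Q = [1, 4, 6, 8, 9] / [2, 5] / [3] / [7];  common shape = (5, 2, 1, 1)

Row-insert the values π_1, π_2, … into P one at a time, bumping the leftmost entry strictly greater than the inserted value down to the next row. The recording tableau Q records, in position (i, j), the step at which that cell was added to P.
  Insert 7 (step 1): P = [7];  Q = [1]
  Insert 5 (step 2): P = [5] / [7];  Q = [1] / [2]
  Insert 1 (step 3): P = [1] / [5] / [7];  Q = [1] / [2] / [3]
  Insert 9 (step 4): P = [1, 9] / [5] / [7];  Q = [1, 4] / [2] / [3]
  Insert 3 (step 5): P = [1, 3] / [5, 9] / [7];  Q = [1, 4] / [2, 5] / [3]
  Insert 4 (step 6): P = [1, 3, 4] / [5, 9] / [7];  Q = [1, 4, 6] / [2, 5] / [3]
  Insert 2 (step 7): P = [1, 2, 4] / [3, 9] / [5] / [7];  Q = [1, 4, 6] / [2, 5] / [3] / [7]
  Insert 6 (step 8): P = [1, 2, 4, 6] / [3, 9] / [5] / [7];  Q = [1, 4, 6, 8] / [2, 5] / [3] / [7]
  Insert 8 (step 9): P = [1, 2, 4, 6, 8] / [3, 9] / [5] / [7];  Q = [1, 4, 6, 8, 9] / [2, 5] / [3] / [7]
Final shape: (5, 2, 1, 1).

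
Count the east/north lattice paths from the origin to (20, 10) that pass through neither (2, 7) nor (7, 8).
Number of paths = 29344140

Inclusion–exclusion. Total paths: C(30, 20) = 30045015. Through P₁: C(9, 2)·C(21, 18) = 47880. Through P₂: C(15, 7)·C(15, 13) = 675675. Since P₁ is strictly southwest of P₂, a monotone path through both must visit P₁ then P₂; paths through both = C(9, 2)·C(6, 5)·C(15, 13) = 22680. Avoid both = 30045015 − 47880 − 675675 + 22680 = 29344140.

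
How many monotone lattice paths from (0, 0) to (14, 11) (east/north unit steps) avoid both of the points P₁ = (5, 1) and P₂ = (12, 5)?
Number of paths = 3785308

Inclusion–exclusion. Total paths: C(25, 14) = 4457400. Through P₁: C(6, 5)·C(19, 9) = 554268. Through P₂: C(17, 12)·C(8, 2) = 173264. Since P₁ is strictly southwest of P₂, a monotone path through both must visit P₁ then P₂; paths through both = C(6, 5)·C(11, 7)·C(8, 2) = 55440. Avoid both = 4457400 − 554268 − 173264 + 55440 = 3785308.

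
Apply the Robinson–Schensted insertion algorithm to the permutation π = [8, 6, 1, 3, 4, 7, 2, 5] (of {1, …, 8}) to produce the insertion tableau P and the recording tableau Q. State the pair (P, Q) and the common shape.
P = [1, 2, 4, 5] / [3, 7] / [6] / [8];  Q = [1, 4, 5, 6] / [2, 8] / [3] / [7];  common shape = (4, 2, 1, 1)

Row-insert the values π_1, π_2, … into P one at a time, bumping the leftmost entry strictly greater than the inserted value down to the next row. The recording tableau Q records, in position (i, j), the step at which that cell was added to P.
  Insert 8 (step 1): P = [8];  Q = [1]
  Insert 6 (step 2): P = [6] / [8];  Q = [1] / [2]
  Insert 1 (step 3): P = [1] / [6] / [8];  Q = [1] / [2] / [3]
  Insert 3 (step 4): P = [1, 3] / [6] / [8];  Q = [1, 4] / [2] / [3]
  Insert 4 (step 5): P = [1, 3, 4] / [6] / [8];  Q = [1, 4, 5] / [2] / [3]
  Insert 7 (step 6): P = [1, 3, 4, 7] / [6] / [8];  Q = [1, 4, 5, 6] / [2] / [3]
  Insert 2 (step 7): P = [1, 2, 4, 7] / [3] / [6] / [8];  Q = [1, 4, 5, 6] / [2] / [3] / [7]
  Insert 5 (step 8): P = [1, 2, 4, 5] / [3, 7] / [6] / [8];  Q = [1, 4, 5, 6] / [2, 8] / [3] / [7]
Final shape: (4, 2, 1, 1).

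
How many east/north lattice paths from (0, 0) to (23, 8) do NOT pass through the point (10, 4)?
Number of paths = 5506345

Total paths from (0, 0) to (23, 8): C(31, 23) = 7888725. Paths through (10, 4): (paths (0, 0) → (10, 4)) × (paths (10, 4) → (23, 8)) = C(14, 10) · C(17, 13) = 1001 · 2380 = 2382380. Avoidance count = 7888725 − 2382380 = 5506345.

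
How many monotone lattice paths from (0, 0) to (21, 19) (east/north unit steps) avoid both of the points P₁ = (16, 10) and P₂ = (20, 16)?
Number of paths = 95878683890

Inclusion–exclusion. Total paths: C(40, 21) = 131282408400. Through P₁: C(26, 16)·C(14, 5) = 10634093470. Through P₂: C(36, 20)·C(4, 1) = 29231488440. Since P₁ is strictly southwest of P₂, a monotone path through both must visit P₁ then P₂; paths through both = C(26, 16)·C(10, 4)·C(4, 1) = 4461857400. Avoid both = 131282408400 − 10634093470 − 29231488440 + 4461857400 = 95878683890.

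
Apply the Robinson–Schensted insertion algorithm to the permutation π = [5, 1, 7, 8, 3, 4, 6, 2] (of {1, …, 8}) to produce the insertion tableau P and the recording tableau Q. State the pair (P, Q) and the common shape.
P = [1, 2, 4, 6] / [3, 7, 8] / [5];  Q = [1, 3, 4, 7] / [2, 5, 6] / [8];  common shape = (4, 3, 1)

Row-insert the values π_1, π_2, … into P one at a time, bumping the leftmost entry strictly greater than the inserted value down to the next row. The recording tableau Q records, in position (i, j), the step at which that cell was added to P.
  Insert 5 (step 1): P = [5];  Q = [1]
  Insert 1 (step 2): P = [1] / [5];  Q = [1] / [2]
  Insert 7 (step 3): P = [1, 7] / [5];  Q = [1, 3] / [2]
  Insert 8 (step 4): P = [1, 7, 8] / [5];  Q = [1, 3, 4] / [2]
  Insert 3 (step 5): P = [1, 3, 8] / [5, 7];  Q = [1, 3, 4] / [2, 5]
  Insert 4 (step 6): P = [1, 3, 4] / [5, 7, 8];  Q = [1, 3, 4] / [2, 5, 6]
  Insert 6 (step 7): P = [1, 3, 4, 6] / [5, 7, 8];  Q = [1, 3, 4, 7] / [2, 5, 6]
  Insert 2 (step 8): P = [1, 2, 4, 6] / [3, 7, 8] / [5];  Q = [1, 3, 4, 7] / [2, 5, 6] / [8]
Final shape: (4, 3, 1).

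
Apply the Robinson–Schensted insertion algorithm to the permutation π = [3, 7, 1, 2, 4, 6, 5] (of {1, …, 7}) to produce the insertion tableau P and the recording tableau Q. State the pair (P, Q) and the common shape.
P = [1, 2, 4, 5] / [3, 6] / [7];  Q = [1, 2, 5, 6] / [3, 4] / [7];  common shape = (4, 2, 1)

Row-insert the values π_1, π_2, … into P one at a time, bumping the leftmost entry strictly greater than the inserted value down to the next row. The recording tableau Q records, in position (i, j), the step at which that cell was added to P.
  Insert 3 (step 1): P = [3];  Q = [1]
  Insert 7 (step 2): P = [3, 7];  Q = [1, 2]
  Insert 1 (step 3): P = [1, 7] / [3];  Q = [1, 2] / [3]
  Insert 2 (step 4): P = [1, 2] / [3, 7];  Q = [1, 2] / [3, 4]
  Insert 4 (step 5): P = [1, 2, 4] / [3, 7];  Q = [1, 2, 5] / [3, 4]
  Insert 6 (step 6): P = [1, 2, 4, 6] / [3, 7];  Q = [1, 2, 5, 6] / [3, 4]
  Insert 5 (step 7): P = [1, 2, 4, 5] / [3, 6] / [7];  Q = [1, 2, 5, 6] / [3, 4] / [7]
Final shape: (4, 2, 1).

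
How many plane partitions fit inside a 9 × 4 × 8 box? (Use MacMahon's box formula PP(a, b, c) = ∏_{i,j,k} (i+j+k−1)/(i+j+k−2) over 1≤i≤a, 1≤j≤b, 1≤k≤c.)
PP(9, 4, 8) = 151561524301616

Evaluate the triple product over i = 1..9, j = 1..4, k = 1..8. The factors are (2/1) · (3/2) · (4/3) · (5/4) · (6/5) · (7/6) · (8/7) · (9/8) · … (288 factors total). The numerators and denominators telescope so the product is an integer; carrying out the multiplication exactly gives PP(9, 4, 8) = 151561524301616.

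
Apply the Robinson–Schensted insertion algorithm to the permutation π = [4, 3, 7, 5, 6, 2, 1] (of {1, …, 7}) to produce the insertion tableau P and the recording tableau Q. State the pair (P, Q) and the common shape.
P = [1, 5, 6] / [2, 7] / [3] / [4];  Q = [1, 3, 5] / [2, 4] / [6] / [7];  common shape = (3, 2, 1, 1)

Row-insert the values π_1, π_2, … into P one at a time, bumping the leftmost entry strictly greater than the inserted value down to the next row. The recording tableau Q records, in position (i, j), the step at which that cell was added to P.
  Insert 4 (step 1): P = [4];  Q = [1]
  Insert 3 (step 2): P = [3] / [4];  Q = [1] / [2]
  Insert 7 (step 3): P = [3, 7] / [4];  Q = [1, 3] / [2]
  Insert 5 (step 4): P = [3, 5] / [4, 7];  Q = [1, 3] / [2, 4]
  Insert 6 (step 5): P = [3, 5, 6] / [4, 7];  Q = [1, 3, 5] / [2, 4]
  Insert 2 (step 6): P = [2, 5, 6] / [3, 7] / [4];  Q = [1, 3, 5] / [2, 4] / [6]
  Insert 1 (step 7): P = [1, 5, 6] / [2, 7] / [3] / [4];  Q = [1, 3, 5] / [2, 4] / [6] / [7]
Final shape: (3, 2, 1, 1).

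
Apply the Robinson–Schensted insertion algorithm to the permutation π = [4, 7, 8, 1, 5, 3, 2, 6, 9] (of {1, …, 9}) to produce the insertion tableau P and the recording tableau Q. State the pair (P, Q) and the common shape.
P = [1, 2, 6, 9] / [3, 5, 8] / [4] / [7];  Q = [1, 2, 3, 9] / [4, 5, 8] / [6] / [7];  common shape = (4, 3, 1, 1)

Row-insert the values π_1, π_2, … into P one at a time, bumping the leftmost entry strictly greater than the inserted value down to the next row. The recording tableau Q records, in position (i, j), the step at which that cell was added to P.
  Insert 4 (step 1): P = [4];  Q = [1]
  Insert 7 (step 2): P = [4, 7];  Q = [1, 2]
  Insert 8 (step 3): P = [4, 7, 8];  Q = [1, 2, 3]
  Insert 1 (step 4): P = [1, 7, 8] / [4];  Q = [1, 2, 3] / [4]
  Insert 5 (step 5): P = [1, 5, 8] / [4, 7];  Q = [1, 2, 3] / [4, 5]
  Insert 3 (step 6): P = [1, 3, 8] / [4, 5] / [7];  Q = [1, 2, 3] / [4, 5] / [6]
  Insert 2 (step 7): P = [1, 2, 8] / [3, 5] / [4] / [7];  Q = [1, 2, 3] / [4, 5] / [6] / [7]
  Insert 6 (step 8): P = [1, 2, 6] / [3, 5, 8] / [4] / [7];  Q = [1, 2, 3] / [4, 5, 8] / [6] / [7]
  Insert 9 (step 9): P = [1, 2, 6, 9] / [3, 5, 8] / [4] / [7];  Q = [1, 2, 3, 9] / [4, 5, 8] / [6] / [7]
Final shape: (4, 3, 1, 1).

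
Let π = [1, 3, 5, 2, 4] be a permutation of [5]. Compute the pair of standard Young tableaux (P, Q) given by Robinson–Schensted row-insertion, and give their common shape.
P = [1, 2, 4] / [3, 5];  Q = [1, 2, 3] / [4, 5];  common shape = (3, 2)

Row-insert the values π_1, π_2, … into P one at a time, bumping the leftmost entry strictly greater than the inserted value down to the next row. The recording tableau Q records, in position (i, j), the step at which that cell was added to P.
  Insert 1 (step 1): P = [1];  Q = [1]
  Insert 3 (step 2): P = [1, 3];  Q = [1, 2]
  Insert 5 (step 3): P = [1, 3, 5];  Q = [1, 2, 3]
  Insert 2 (step 4): P = [1, 2, 5] / [3];  Q = [1, 2, 3] / [4]
  Insert 4 (step 5): P = [1, 2, 4] / [3, 5];  Q = [1, 2, 3] / [4, 5]
Final shape: (3, 2).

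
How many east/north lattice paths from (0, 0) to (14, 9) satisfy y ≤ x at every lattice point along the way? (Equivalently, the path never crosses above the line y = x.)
Number of paths = 326876

By the reflection principle (André's argument), the number of monotone paths to (14, 9) with n ≤ m that never go above y = x is C(23, 14) − C(23, 15) = 817190 − 490314 = 326876.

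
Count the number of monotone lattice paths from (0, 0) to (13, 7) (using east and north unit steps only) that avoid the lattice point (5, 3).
Number of paths = 49800

Total paths from (0, 0) to (13, 7): C(20, 13) = 77520. Paths through (5, 3): (paths (0, 0) → (5, 3)) × (paths (5, 3) → (13, 7)) = C(8, 5) · C(12, 8) = 56 · 495 = 27720. Avoidance count = 77520 − 27720 = 49800.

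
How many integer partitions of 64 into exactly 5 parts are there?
p(64, 5 parts) = 6747

Partitions of n into exactly k parts are in bijection with partitions of n − k into at most k parts (subtract 1 from each part). So p(64, exactly 5) = p(59, parts ≤ 5). Computing via the recurrence p(m, j) = p(m, j−1) + p(m−j, j) gives 6747.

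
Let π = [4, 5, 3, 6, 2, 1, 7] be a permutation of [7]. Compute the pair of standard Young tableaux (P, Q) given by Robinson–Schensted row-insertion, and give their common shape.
P = [1, 5, 6, 7] / [2] / [3] / [4];  Q = [1, 2, 4, 7] / [3] / [5] / [6];  common shape = (4, 1, 1, 1)

Row-insert the values π_1, π_2, … into P one at a time, bumping the leftmost entry strictly greater than the inserted value down to the next row. The recording tableau Q records, in position (i, j), the step at which that cell was added to P.
  Insert 4 (step 1): P = [4];  Q = [1]
  Insert 5 (step 2): P = [4, 5];  Q = [1, 2]
  Insert 3 (step 3): P = [3, 5] / [4];  Q = [1, 2] / [3]
  Insert 6 (step 4): P = [3, 5, 6] / [4];  Q = [1, 2, 4] / [3]
  Insert 2 (step 5): P = [2, 5, 6] / [3] / [4];  Q = [1, 2, 4] / [3] / [5]
  Insert 1 (step 6): P = [1, 5, 6] / [2] / [3] / [4];  Q = [1, 2, 4] / [3] / [5] / [6]
  Insert 7 (step 7): P = [1, 5, 6, 7] / [2] / [3] / [4];  Q = [1, 2, 4, 7] / [3] / [5] / [6]
Final shape: (4, 1, 1, 1).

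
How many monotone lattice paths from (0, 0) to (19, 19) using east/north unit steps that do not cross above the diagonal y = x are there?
C_19 = 1767263190

These NE paths below the diagonal are counted by the Catalan number C_n = (1/(n + 1)) · C(2n, n). For n = 19: C_19 = (1/20) · C(38, 19) = 35345263800/20 = 1767263190.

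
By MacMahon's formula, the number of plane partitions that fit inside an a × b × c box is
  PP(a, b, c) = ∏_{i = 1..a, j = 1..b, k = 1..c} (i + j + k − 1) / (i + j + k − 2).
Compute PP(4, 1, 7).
PP(4, 1, 7) = 330

Evaluate the triple product over i = 1..4, j = 1..1, k = 1..7. The factors are (2/1) · (3/2) · (4/3) · (5/4) · (6/5) · (7/6) · (8/7) · (3/2) · … (28 factors total). The numerators and denominators telescope so the product is an integer; carrying out the multiplication exactly gives PP(4, 1, 7) = 330.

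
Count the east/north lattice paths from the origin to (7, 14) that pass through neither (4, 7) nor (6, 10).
Number of paths = 53140

Inclusion–exclusion. Total paths: C(21, 7) = 116280. Through P₁: C(11, 4)·C(10, 3) = 39600. Through P₂: C(16, 6)·C(5, 1) = 40040. Since P₁ is strictly southwest of P₂, a monotone path through both must visit P₁ then P₂; paths through both = C(11, 4)·C(5, 2)·C(5, 1) = 16500. Avoid both = 116280 − 39600 − 40040 + 16500 = 53140.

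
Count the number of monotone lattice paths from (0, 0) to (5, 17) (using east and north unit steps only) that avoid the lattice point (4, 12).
Number of paths = 15414

Total paths from (0, 0) to (5, 17): C(22, 5) = 26334. Paths through (4, 12): (paths (0, 0) → (4, 12)) × (paths (4, 12) → (5, 17)) = C(16, 4) · C(6, 1) = 1820 · 6 = 10920. Avoidance count = 26334 − 10920 = 15414.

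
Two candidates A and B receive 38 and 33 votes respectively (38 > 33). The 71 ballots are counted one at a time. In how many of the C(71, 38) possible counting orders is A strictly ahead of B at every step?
Strict-lead orderings = 13187694661947683150

Total orderings of the 71 votes with 38 for A: C(71, 38) = 187265264199657100730. By the Bertrand ballot formula (Cycle Lemma / reflection principle), the number of orderings in which A is strictly ahead of B throughout is (p − q)/(p + q) · C(p + q, p) = (38 − 33)/(38 + 33) · 187265264199657100730 = 13187694661947683150.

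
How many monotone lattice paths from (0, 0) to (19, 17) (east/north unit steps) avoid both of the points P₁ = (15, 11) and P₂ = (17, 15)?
Number of paths = 4276021080

Inclusion–exclusion. Total paths: C(36, 19) = 8597496600. Through P₁: C(26, 15)·C(10, 4) = 1622493600. Through P₂: C(32, 17)·C(4, 2) = 3394336320. Since P₁ is strictly southwest of P₂, a monotone path through both must visit P₁ then P₂; paths through both = C(26, 15)·C(6, 2)·C(4, 2) = 695354400. Avoid both = 8597496600 − 1622493600 − 3394336320 + 695354400 = 4276021080.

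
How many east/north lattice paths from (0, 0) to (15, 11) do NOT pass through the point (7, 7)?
Number of paths = 6027320

Total paths from (0, 0) to (15, 11): C(26, 15) = 7726160. Paths through (7, 7): (paths (0, 0) → (7, 7)) × (paths (7, 7) → (15, 11)) = C(14, 7) · C(12, 8) = 3432 · 495 = 1698840. Avoidance count = 7726160 − 1698840 = 6027320.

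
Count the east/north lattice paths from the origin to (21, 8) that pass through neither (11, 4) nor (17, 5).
Number of paths = 2338515

Inclusion–exclusion. Total paths: C(29, 21) = 4292145. Through P₁: C(15, 11)·C(14, 10) = 1366365. Through P₂: C(22, 17)·C(7, 4) = 921690. Since P₁ is strictly southwest of P₂, a monotone path through both must visit P₁ then P₂; paths through both = C(15, 11)·C(7, 6)·C(7, 4) = 334425. Avoid both = 4292145 − 1366365 − 921690 + 334425 = 2338515.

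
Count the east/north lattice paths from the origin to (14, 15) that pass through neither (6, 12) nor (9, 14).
Number of paths = 70706400

Inclusion–exclusion. Total paths: C(29, 14) = 77558760. Through P₁: C(18, 6)·C(11, 8) = 3063060. Through P₂: C(23, 9)·C(6, 5) = 4903140. Since P₁ is strictly southwest of P₂, a monotone path through both must visit P₁ then P₂; paths through both = C(18, 6)·C(5, 3)·C(6, 5) = 1113840. Avoid both = 77558760 − 3063060 − 4903140 + 1113840 = 70706400.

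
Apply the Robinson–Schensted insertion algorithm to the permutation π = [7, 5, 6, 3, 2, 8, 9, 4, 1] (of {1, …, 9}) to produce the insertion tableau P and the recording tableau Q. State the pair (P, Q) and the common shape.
P = [1, 4, 8, 9] / [2, 6] / [3] / [5] / [7];  Q = [1, 3, 6, 7] / [2, 8] / [4] / [5] / [9];  common shape = (4, 2, 1, 1, 1)

Row-insert the values π_1, π_2, … into P one at a time, bumping the leftmost entry strictly greater than the inserted value down to the next row. The recording tableau Q records, in position (i, j), the step at which that cell was added to P.
  Insert 7 (step 1): P = [7];  Q = [1]
  Insert 5 (step 2): P = [5] / [7];  Q = [1] / [2]
  Insert 6 (step 3): P = [5, 6] / [7];  Q = [1, 3] / [2]
  Insert 3 (step 4): P = [3, 6] / [5] / [7];  Q = [1, 3] / [2] / [4]
  Insert 2 (step 5): P = [2, 6] / [3] / [5] / [7];  Q = [1, 3] / [2] / [4] / [5]
  Insert 8 (step 6): P = [2, 6, 8] / [3] / [5] / [7];  Q = [1, 3, 6] / [2] / [4] / [5]
  Insert 9 (step 7): P = [2, 6, 8, 9] / [3] / [5] / [7];  Q = [1, 3, 6, 7] / [2] / [4] / [5]
  Insert 4 (step 8): P = [2, 4, 8, 9] / [3, 6] / [5] / [7];  Q = [1, 3, 6, 7] / [2, 8] / [4] / [5]
  Insert 1 (step 9): P = [1, 4, 8, 9] / [2, 6] / [3] / [5] / [7];  Q = [1, 3, 6, 7] / [2, 8] / [4] / [5] / [9]
Final shape: (4, 2, 1, 1, 1).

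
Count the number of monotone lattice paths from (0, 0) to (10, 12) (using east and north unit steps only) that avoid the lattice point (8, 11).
Number of paths = 419900

Total paths from (0, 0) to (10, 12): C(22, 10) = 646646. Paths through (8, 11): (paths (0, 0) → (8, 11)) × (paths (8, 11) → (10, 12)) = C(19, 8) · C(3, 2) = 75582 · 3 = 226746. Avoidance count = 646646 − 226746 = 419900.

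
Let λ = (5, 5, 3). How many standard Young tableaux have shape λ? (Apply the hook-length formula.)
# SYT of shape (5, 5, 3) = 3432

Hook-length formula: f^λ = n! / Π hook(c), product over all cells c of the Young diagram. For λ = (5, 5, 3), n = 13 boxes. Hook lengths by row (left-to-right, top-to-bottom): [7, 6, 5, 3, 2]; [6, 5, 4, 2, 1]; [3, 2, 1]. Product of hooks = 1814400. So f^λ = 13! / 1814400 = 6227020800 / 1814400 = 3432.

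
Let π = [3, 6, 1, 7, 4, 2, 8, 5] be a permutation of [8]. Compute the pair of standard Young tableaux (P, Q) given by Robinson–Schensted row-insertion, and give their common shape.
P = [1, 2, 5, 8] / [3, 4, 7] / [6];  Q = [1, 2, 4, 7] / [3, 5, 8] / [6];  common shape = (4, 3, 1)

Row-insert the values π_1, π_2, … into P one at a time, bumping the leftmost entry strictly greater than the inserted value down to the next row. The recording tableau Q records, in position (i, j), the step at which that cell was added to P.
  Insert 3 (step 1): P = [3];  Q = [1]
  Insert 6 (step 2): P = [3, 6];  Q = [1, 2]
  Insert 1 (step 3): P = [1, 6] / [3];  Q = [1, 2] / [3]
  Insert 7 (step 4): P = [1, 6, 7] / [3];  Q = [1, 2, 4] / [3]
  Insert 4 (step 5): P = [1, 4, 7] / [3, 6];  Q = [1, 2, 4] / [3, 5]
  Insert 2 (step 6): P = [1, 2, 7] / [3, 4] / [6];  Q = [1, 2, 4] / [3, 5] / [6]
  Insert 8 (step 7): P = [1, 2, 7, 8] / [3, 4] / [6];  Q = [1, 2, 4, 7] / [3, 5] / [6]
  Insert 5 (step 8): P = [1, 2, 5, 8] / [3, 4, 7] / [6];  Q = [1, 2, 4, 7] / [3, 5, 8] / [6]
Final shape: (4, 3, 1).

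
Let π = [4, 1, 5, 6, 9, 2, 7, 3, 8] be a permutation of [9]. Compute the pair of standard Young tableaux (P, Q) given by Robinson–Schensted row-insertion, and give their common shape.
P = [1, 2, 3, 7, 8] / [4, 5, 6] / [9];  Q = [1, 3, 4, 5, 9] / [2, 6, 7] / [8];  common shape = (5, 3, 1)

Row-insert the values π_1, π_2, … into P one at a time, bumping the leftmost entry strictly greater than the inserted value down to the next row. The recording tableau Q records, in position (i, j), the step at which that cell was added to P.
  Insert 4 (step 1): P = [4];  Q = [1]
  Insert 1 (step 2): P = [1] / [4];  Q = [1] / [2]
  Insert 5 (step 3): P = [1, 5] / [4];  Q = [1, 3] / [2]
  Insert 6 (step 4): P = [1, 5, 6] / [4];  Q = [1, 3, 4] / [2]
  Insert 9 (step 5): P = [1, 5, 6, 9] / [4];  Q = [1, 3, 4, 5] / [2]
  Insert 2 (step 6): P = [1, 2, 6, 9] / [4, 5];  Q = [1, 3, 4, 5] / [2, 6]
  Insert 7 (step 7): P = [1, 2, 6, 7] / [4, 5, 9];  Q = [1, 3, 4, 5] / [2, 6, 7]
  Insert 3 (step 8): P = [1, 2, 3, 7] / [4, 5, 6] / [9];  Q = [1, 3, 4, 5] / [2, 6, 7] / [8]
  Insert 8 (step 9): P = [1, 2, 3, 7, 8] / [4, 5, 6] / [9];  Q = [1, 3, 4, 5, 9] / [2, 6, 7] / [8]
Final shape: (5, 3, 1).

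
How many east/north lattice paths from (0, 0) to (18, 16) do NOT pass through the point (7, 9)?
Number of paths = 1839894870

Total paths from (0, 0) to (18, 16): C(34, 18) = 2203961430. Paths through (7, 9): (paths (0, 0) → (7, 9)) × (paths (7, 9) → (18, 16)) = C(16, 7) · C(18, 11) = 11440 · 31824 = 364066560. Avoidance count = 2203961430 − 364066560 = 1839894870.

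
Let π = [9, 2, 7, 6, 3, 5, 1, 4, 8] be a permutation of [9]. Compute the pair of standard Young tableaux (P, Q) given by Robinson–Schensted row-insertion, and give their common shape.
P = [1, 3, 4, 8] / [2, 5] / [6] / [7] / [9];  Q = [1, 3, 6, 9] / [2, 8] / [4] / [5] / [7];  common shape = (4, 2, 1, 1, 1)

Row-insert the values π_1, π_2, … into P one at a time, bumping the leftmost entry strictly greater than the inserted value down to the next row. The recording tableau Q records, in position (i, j), the step at which that cell was added to P.
  Insert 9 (step 1): P = [9];  Q = [1]
  Insert 2 (step 2): P = [2] / [9];  Q = [1] / [2]
  Insert 7 (step 3): P = [2, 7] / [9];  Q = [1, 3] / [2]
  Insert 6 (step 4): P = [2, 6] / [7] / [9];  Q = [1, 3] / [2] / [4]
  Insert 3 (step 5): P = [2, 3] / [6] / [7] / [9];  Q = [1, 3] / [2] / [4] / [5]
  Insert 5 (step 6): P = [2, 3, 5] / [6] / [7] / [9];  Q = [1, 3, 6] / [2] / [4] / [5]
  Insert 1 (step 7): P = [1, 3, 5] / [2] / [6] / [7] / [9];  Q = [1, 3, 6] / [2] / [4] / [5] / [7]
  Insert 4 (step 8): P = [1, 3, 4] / [2, 5] / [6] / [7] / [9];  Q = [1, 3, 6] / [2, 8] / [4] / [5] / [7]
  Insert 8 (step 9): P = [1, 3, 4, 8] / [2, 5] / [6] / [7] / [9];  Q = [1, 3, 6, 9] / [2, 8] / [4] / [5] / [7]
Final shape: (4, 2, 1, 1, 1).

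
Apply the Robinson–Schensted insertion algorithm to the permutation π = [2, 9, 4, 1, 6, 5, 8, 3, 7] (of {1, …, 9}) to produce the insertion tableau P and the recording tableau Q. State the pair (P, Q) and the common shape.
P = [1, 3, 5, 7] / [2, 4, 8] / [6] / [9];  Q = [1, 2, 5, 7] / [3, 6, 9] / [4] / [8];  common shape = (4, 3, 1, 1)

Row-insert the values π_1, π_2, … into P one at a time, bumping the leftmost entry strictly greater than the inserted value down to the next row. The recording tableau Q records, in position (i, j), the step at which that cell was added to P.
  Insert 2 (step 1): P = [2];  Q = [1]
  Insert 9 (step 2): P = [2, 9];  Q = [1, 2]
  Insert 4 (step 3): P = [2, 4] / [9];  Q = [1, 2] / [3]
  Insert 1 (step 4): P = [1, 4] / [2] / [9];  Q = [1, 2] / [3] / [4]
  Insert 6 (step 5): P = [1, 4, 6] / [2] / [9];  Q = [1, 2, 5] / [3] / [4]
  Insert 5 (step 6): P = [1, 4, 5] / [2, 6] / [9];  Q = [1, 2, 5] / [3, 6] / [4]
  Insert 8 (step 7): P = [1, 4, 5, 8] / [2, 6] / [9];  Q = [1, 2, 5, 7] / [3, 6] / [4]
  Insert 3 (step 8): P = [1, 3, 5, 8] / [2, 4] / [6] / [9];  Q = [1, 2, 5, 7] / [3, 6] / [4] / [8]
  Insert 7 (step 9): P = [1, 3, 5, 7] / [2, 4, 8] / [6] / [9];  Q = [1, 2, 5, 7] / [3, 6, 9] / [4] / [8]
Final shape: (4, 3, 1, 1).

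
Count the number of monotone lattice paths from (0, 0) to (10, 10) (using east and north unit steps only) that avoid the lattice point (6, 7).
Number of paths = 124696

Total paths from (0, 0) to (10, 10): C(20, 10) = 184756. Paths through (6, 7): (paths (0, 0) → (6, 7)) × (paths (6, 7) → (10, 10)) = C(13, 6) · C(7, 4) = 1716 · 35 = 60060. Avoidance count = 184756 − 60060 = 124696.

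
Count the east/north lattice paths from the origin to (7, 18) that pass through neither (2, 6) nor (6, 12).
Number of paths = 218648

Inclusion–exclusion. Total paths: C(25, 7) = 480700. Through P₁: C(8, 2)·C(17, 5) = 173264. Through P₂: C(18, 6)·C(7, 1) = 129948. Since P₁ is strictly southwest of P₂, a monotone path through both must visit P₁ then P₂; paths through both = C(8, 2)·C(10, 4)·C(7, 1) = 41160. Avoid both = 480700 − 173264 − 129948 + 41160 = 218648.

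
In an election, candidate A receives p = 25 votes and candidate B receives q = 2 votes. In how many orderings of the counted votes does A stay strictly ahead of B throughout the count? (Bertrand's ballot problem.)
Strict-lead orderings = 299

Total orderings of the 27 votes with 25 for A: C(27, 25) = 351. By the Bertrand ballot formula (Cycle Lemma / reflection principle), the number of orderings in which A is strictly ahead of B throughout is (p − q)/(p + q) · C(p + q, p) = (25 − 2)/(25 + 2) · 351 = 299.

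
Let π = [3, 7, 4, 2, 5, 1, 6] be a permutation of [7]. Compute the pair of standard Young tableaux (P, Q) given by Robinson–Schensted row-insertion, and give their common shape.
P = [1, 4, 5, 6] / [2] / [3] / [7];  Q = [1, 2, 5, 7] / [3] / [4] / [6];  common shape = (4, 1, 1, 1)

Row-insert the values π_1, π_2, … into P one at a time, bumping the leftmost entry strictly greater than the inserted value down to the next row. The recording tableau Q records, in position (i, j), the step at which that cell was added to P.
  Insert 3 (step 1): P = [3];  Q = [1]
  Insert 7 (step 2): P = [3, 7];  Q = [1, 2]
  Insert 4 (step 3): P = [3, 4] / [7];  Q = [1, 2] / [3]
  Insert 2 (step 4): P = [2, 4] / [3] / [7];  Q = [1, 2] / [3] / [4]
  Insert 5 (step 5): P = [2, 4, 5] / [3] / [7];  Q = [1, 2, 5] / [3] / [4]
  Insert 1 (step 6): P = [1, 4, 5] / [2] / [3] / [7];  Q = [1, 2, 5] / [3] / [4] / [6]
  Insert 6 (step 7): P = [1, 4, 5, 6] / [2] / [3] / [7];  Q = [1, 2, 5, 7] / [3] / [4] / [6]
Final shape: (4, 1, 1, 1).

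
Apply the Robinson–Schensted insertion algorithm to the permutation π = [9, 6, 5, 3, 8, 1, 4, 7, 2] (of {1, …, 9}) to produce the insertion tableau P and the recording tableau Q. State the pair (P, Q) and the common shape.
P = [1, 2, 7] / [3, 4] / [5, 8] / [6] / [9];  Q = [1, 5, 8] / [2, 7] / [3, 9] / [4] / [6];  common shape = (3, 2, 2, 1, 1)

Row-insert the values π_1, π_2, … into P one at a time, bumping the leftmost entry strictly greater than the inserted value down to the next row. The recording tableau Q records, in position (i, j), the step at which that cell was added to P.
  Insert 9 (step 1): P = [9];  Q = [1]
  Insert 6 (step 2): P = [6] / [9];  Q = [1] / [2]
  Insert 5 (step 3): P = [5] / [6] / [9];  Q = [1] / [2] / [3]
  Insert 3 (step 4): P = [3] / [5] / [6] / [9];  Q = [1] / [2] / [3] / [4]
  Insert 8 (step 5): P = [3, 8] / [5] / [6] / [9];  Q = [1, 5] / [2] / [3] / [4]
  Insert 1 (step 6): P = [1, 8] / [3] / [5] / [6] / [9];  Q = [1, 5] / [2] / [3] / [4] / [6]
  Insert 4 (step 7): P = [1, 4] / [3, 8] / [5] / [6] / [9];  Q = [1, 5] / [2, 7] / [3] / [4] / [6]
  Insert 7 (step 8): P = [1, 4, 7] / [3, 8] / [5] / [6] / [9];  Q = [1, 5, 8] / [2, 7] / [3] / [4] / [6]
  Insert 2 (step 9): P = [1, 2, 7] / [3, 4] / [5, 8] / [6] / [9];  Q = [1, 5, 8] / [2, 7] / [3, 9] / [4] / [6]
Final shape: (3, 2, 2, 1, 1).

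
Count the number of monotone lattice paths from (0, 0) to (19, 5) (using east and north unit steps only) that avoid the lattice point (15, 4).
Number of paths = 23124

Total paths from (0, 0) to (19, 5): C(24, 19) = 42504. Paths through (15, 4): (paths (0, 0) → (15, 4)) × (paths (15, 4) → (19, 5)) = C(19, 15) · C(5, 4) = 3876 · 5 = 19380. Avoidance count = 42504 − 19380 = 23124.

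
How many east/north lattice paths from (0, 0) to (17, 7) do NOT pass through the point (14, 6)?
Number of paths = 191064

Total paths from (0, 0) to (17, 7): C(24, 17) = 346104. Paths through (14, 6): (paths (0, 0) → (14, 6)) × (paths (14, 6) → (17, 7)) = C(20, 14) · C(4, 3) = 38760 · 4 = 155040. Avoidance count = 346104 − 155040 = 191064.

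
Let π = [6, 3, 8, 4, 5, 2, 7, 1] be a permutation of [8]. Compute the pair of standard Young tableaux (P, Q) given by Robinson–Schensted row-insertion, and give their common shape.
P = [1, 4, 5, 7] / [2, 8] / [3] / [6];  Q = [1, 3, 5, 7] / [2, 4] / [6] / [8];  common shape = (4, 2, 1, 1)

Row-insert the values π_1, π_2, … into P one at a time, bumping the leftmost entry strictly greater than the inserted value down to the next row. The recording tableau Q records, in position (i, j), the step at which that cell was added to P.
  Insert 6 (step 1): P = [6];  Q = [1]
  Insert 3 (step 2): P = [3] / [6];  Q = [1] / [2]
  Insert 8 (step 3): P = [3, 8] / [6];  Q = [1, 3] / [2]
  Insert 4 (step 4): P = [3, 4] / [6, 8];  Q = [1, 3] / [2, 4]
  Insert 5 (step 5): P = [3, 4, 5] / [6, 8];  Q = [1, 3, 5] / [2, 4]
  Insert 2 (step 6): P = [2, 4, 5] / [3, 8] / [6];  Q = [1, 3, 5] / [2, 4] / [6]
  Insert 7 (step 7): P = [2, 4, 5, 7] / [3, 8] / [6];  Q = [1, 3, 5, 7] / [2, 4] / [6]
  Insert 1 (step 8): P = [1, 4, 5, 7] / [2, 8] / [3] / [6];  Q = [1, 3, 5, 7] / [2, 4] / [6] / [8]
Final shape: (4, 2, 1, 1).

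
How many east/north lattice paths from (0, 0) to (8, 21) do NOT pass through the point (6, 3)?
Number of paths = 4276185

Total paths from (0, 0) to (8, 21): C(29, 8) = 4292145. Paths through (6, 3): (paths (0, 0) → (6, 3)) × (paths (6, 3) → (8, 21)) = C(9, 6) · C(20, 2) = 84 · 190 = 15960. Avoidance count = 4292145 − 15960 = 4276185.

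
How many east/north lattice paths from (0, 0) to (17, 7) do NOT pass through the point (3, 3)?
Number of paths = 284904

Total paths from (0, 0) to (17, 7): C(24, 17) = 346104. Paths through (3, 3): (paths (0, 0) → (3, 3)) × (paths (3, 3) → (17, 7)) = C(6, 3) · C(18, 14) = 20 · 3060 = 61200. Avoidance count = 346104 − 61200 = 284904.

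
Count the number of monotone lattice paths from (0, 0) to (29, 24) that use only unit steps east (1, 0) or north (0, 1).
Number of paths = 779255311989700

A monotone lattice path from (0, 0) to (29, 24) consists of 29 east steps and 24 north steps in some order, so it is determined by which 29 of the 53 steps are east. The count is C(53, 29) = 779255311989700.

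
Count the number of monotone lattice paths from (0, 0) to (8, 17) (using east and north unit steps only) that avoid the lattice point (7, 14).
Number of paths = 616455

Total paths from (0, 0) to (8, 17): C(25, 8) = 1081575. Paths through (7, 14): (paths (0, 0) → (7, 14)) × (paths (7, 14) → (8, 17)) = C(21, 7) · C(4, 1) = 116280 · 4 = 465120. Avoidance count = 1081575 − 465120 = 616455.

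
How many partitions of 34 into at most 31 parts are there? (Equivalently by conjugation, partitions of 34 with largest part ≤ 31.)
p(34, parts ≤ 31) = 12306

Use the recurrence p(n, m) = p(n, m−1) + p(n−m, m): either the largest part is < m (count p(n, m−1)) or the largest part is exactly m (remove one copy of m, count p(n−m, m)). With p(0, ·) = 1 this gives p(34, parts ≤ 31) = 12306. (By conjugating Young diagrams, this also counts partitions of 34 into at most 31 parts.)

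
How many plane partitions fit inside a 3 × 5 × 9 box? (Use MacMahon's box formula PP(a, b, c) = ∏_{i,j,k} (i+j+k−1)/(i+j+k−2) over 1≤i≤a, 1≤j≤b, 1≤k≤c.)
PP(3, 5, 9) = 208416208

Evaluate the triple product over i = 1..3, j = 1..5, k = 1..9. The factors are (2/1) · (3/2) · (4/3) · (5/4) · (6/5) · (7/6) · (8/7) · (9/8) · … (135 factors total). The numerators and denominators telescope so the product is an integer; carrying out the multiplication exactly gives PP(3, 5, 9) = 208416208.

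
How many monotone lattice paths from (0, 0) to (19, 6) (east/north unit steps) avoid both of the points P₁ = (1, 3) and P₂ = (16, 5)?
Number of paths = 92560

Inclusion–exclusion. Total paths: C(25, 19) = 177100. Through P₁: C(4, 1)·C(21, 18) = 5320. Through P₂: C(21, 16)·C(4, 3) = 81396. Since P₁ is strictly southwest of P₂, a monotone path through both must visit P₁ then P₂; paths through both = C(4, 1)·C(17, 15)·C(4, 3) = 2176. Avoid both = 177100 − 5320 − 81396 + 2176 = 92560.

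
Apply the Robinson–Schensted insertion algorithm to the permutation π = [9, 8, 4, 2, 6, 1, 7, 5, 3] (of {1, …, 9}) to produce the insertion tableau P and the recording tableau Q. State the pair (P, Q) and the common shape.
P = [1, 3, 7] / [2, 5] / [4, 6] / [8] / [9];  Q = [1, 5, 7] / [2, 8] / [3, 9] / [4] / [6];  common shape = (3, 2, 2, 1, 1)

Row-insert the values π_1, π_2, … into P one at a time, bumping the leftmost entry strictly greater than the inserted value down to the next row. The recording tableau Q records, in position (i, j), the step at which that cell was added to P.
  Insert 9 (step 1): P = [9];  Q = [1]
  Insert 8 (step 2): P = [8] / [9];  Q = [1] / [2]
  Insert 4 (step 3): P = [4] / [8] / [9];  Q = [1] / [2] / [3]
  Insert 2 (step 4): P = [2] / [4] / [8] / [9];  Q = [1] / [2] / [3] / [4]
  Insert 6 (step 5): P = [2, 6] / [4] / [8] / [9];  Q = [1, 5] / [2] / [3] / [4]
  Insert 1 (step 6): P = [1, 6] / [2] / [4] / [8] / [9];  Q = [1, 5] / [2] / [3] / [4] / [6]
  Insert 7 (step 7): P = [1, 6, 7] / [2] / [4] / [8] / [9];  Q = [1, 5, 7] / [2] / [3] / [4] / [6]
  Insert 5 (step 8): P = [1, 5, 7] / [2, 6] / [4] / [8] / [9];  Q = [1, 5, 7] / [2, 8] / [3] / [4] / [6]
  Insert 3 (step 9): P = [1, 3, 7] / [2, 5] / [4, 6] / [8] / [9];  Q = [1, 5, 7] / [2, 8] / [3, 9] / [4] / [6]
Final shape: (3, 2, 2, 1, 1).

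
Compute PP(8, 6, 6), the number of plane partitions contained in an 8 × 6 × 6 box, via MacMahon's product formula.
PP(8, 6, 6) = 469699956117392

Evaluate the triple product over i = 1..8, j = 1..6, k = 1..6. The factors are (2/1) · (3/2) · (4/3) · (5/4) · (6/5) · (7/6) · (3/2) · (4/3) · … (288 factors total). The numerators and denominators telescope so the product is an integer; carrying out the multiplication exactly gives PP(8, 6, 6) = 469699956117392.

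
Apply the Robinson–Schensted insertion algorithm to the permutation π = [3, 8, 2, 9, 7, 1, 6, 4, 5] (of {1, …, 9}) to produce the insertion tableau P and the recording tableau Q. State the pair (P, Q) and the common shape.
P = [1, 4, 5] / [2, 6, 9] / [3, 7] / [8];  Q = [1, 2, 4] / [3, 5, 9] / [6, 7] / [8];  common shape = (3, 3, 2, 1)

Row-insert the values π_1, π_2, … into P one at a time, bumping the leftmost entry strictly greater than the inserted value down to the next row. The recording tableau Q records, in position (i, j), the step at which that cell was added to P.
  Insert 3 (step 1): P = [3];  Q = [1]
  Insert 8 (step 2): P = [3, 8];  Q = [1, 2]
  Insert 2 (step 3): P = [2, 8] / [3];  Q = [1, 2] / [3]
  Insert 9 (step 4): P = [2, 8, 9] / [3];  Q = [1, 2, 4] / [3]
  Insert 7 (step 5): P = [2, 7, 9] / [3, 8];  Q = [1, 2, 4] / [3, 5]
  Insert 1 (step 6): P = [1, 7, 9] / [2, 8] / [3];  Q = [1, 2, 4] / [3, 5] / [6]
  Insert 6 (step 7): P = [1, 6, 9] / [2, 7] / [3, 8];  Q = [1, 2, 4] / [3, 5] / [6, 7]
  Insert 4 (step 8): P = [1, 4, 9] / [2, 6] / [3, 7] / [8];  Q = [1, 2, 4] / [3, 5] / [6, 7] / [8]
  Insert 5 (step 9): P = [1, 4, 5] / [2, 6, 9] / [3, 7] / [8];  Q = [1, 2, 4] / [3, 5, 9] / [6, 7] / [8]
Final shape: (3, 3, 2, 1).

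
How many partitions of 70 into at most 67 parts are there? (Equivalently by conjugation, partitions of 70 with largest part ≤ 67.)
p(70, parts ≤ 67) = 4087964

Use the recurrence p(n, m) = p(n, m−1) + p(n−m, m): either the largest part is < m (count p(n, m−1)) or the largest part is exactly m (remove one copy of m, count p(n−m, m)). With p(0, ·) = 1 this gives p(70, parts ≤ 67) = 4087964. (By conjugating Young diagrams, this also counts partitions of 70 into at most 67 parts.)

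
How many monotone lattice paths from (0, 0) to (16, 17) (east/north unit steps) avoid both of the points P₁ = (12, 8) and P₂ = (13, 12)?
Number of paths = 820789360

Inclusion–exclusion. Total paths: C(33, 16) = 1166803110. Through P₁: C(20, 12)·C(13, 4) = 90068550. Through P₂: C(25, 13)·C(8, 3) = 291216800. Since P₁ is strictly southwest of P₂, a monotone path through both must visit P₁ then P₂; paths through both = C(20, 12)·C(5, 1)·C(8, 3) = 35271600. Avoid both = 1166803110 − 90068550 − 291216800 + 35271600 = 820789360.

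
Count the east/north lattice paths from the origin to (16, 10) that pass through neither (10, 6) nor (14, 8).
Number of paths = 2432155

Inclusion–exclusion. Total paths: C(26, 16) = 5311735. Through P₁: C(16, 10)·C(10, 6) = 1681680. Through P₂: C(22, 14)·C(4, 2) = 1918620. Since P₁ is strictly southwest of P₂, a monotone path through both must visit P₁ then P₂; paths through both = C(16, 10)·C(6, 4)·C(4, 2) = 720720. Avoid both = 5311735 − 1681680 − 1918620 + 720720 = 2432155.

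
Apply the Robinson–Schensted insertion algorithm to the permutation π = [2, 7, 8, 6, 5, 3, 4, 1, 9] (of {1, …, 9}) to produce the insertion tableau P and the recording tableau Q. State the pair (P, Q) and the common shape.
P = [1, 3, 4, 9] / [2, 8] / [5] / [6] / [7];  Q = [1, 2, 3, 9] / [4, 7] / [5] / [6] / [8];  common shape = (4, 2, 1, 1, 1)

Row-insert the values π_1, π_2, … into P one at a time, bumping the leftmost entry strictly greater than the inserted value down to the next row. The recording tableau Q records, in position (i, j), the step at which that cell was added to P.
  Insert 2 (step 1): P = [2];  Q = [1]
  Insert 7 (step 2): P = [2, 7];  Q = [1, 2]
  Insert 8 (step 3): P = [2, 7, 8];  Q = [1, 2, 3]
  Insert 6 (step 4): P = [2, 6, 8] / [7];  Q = [1, 2, 3] / [4]
  Insert 5 (step 5): P = [2, 5, 8] / [6] / [7];  Q = [1, 2, 3] / [4] / [5]
  Insert 3 (step 6): P = [2, 3, 8] / [5] / [6] / [7];  Q = [1, 2, 3] / [4] / [5] / [6]
  Insert 4 (step 7): P = [2, 3, 4] / [5, 8] / [6] / [7];  Q = [1, 2, 3] / [4, 7] / [5] / [6]
  Insert 1 (step 8): P = [1, 3, 4] / [2, 8] / [5] / [6] / [7];  Q = [1, 2, 3] / [4, 7] / [5] / [6] / [8]
  Insert 9 (step 9): P = [1, 3, 4, 9] / [2, 8] / [5] / [6] / [7];  Q = [1, 2, 3, 9] / [4, 7] / [5] / [6] / [8]
Final shape: (4, 2, 1, 1, 1).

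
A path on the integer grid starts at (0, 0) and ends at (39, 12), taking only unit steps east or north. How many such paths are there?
Number of paths = 158753389900

A monotone lattice path from (0, 0) to (39, 12) consists of 39 east steps and 12 north steps in some order, so it is determined by which 39 of the 51 steps are east. The count is C(51, 39) = 158753389900.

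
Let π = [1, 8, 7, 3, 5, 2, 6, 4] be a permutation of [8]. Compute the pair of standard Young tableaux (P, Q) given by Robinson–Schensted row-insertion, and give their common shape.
P = [1, 2, 4, 6] / [3, 5] / [7] / [8];  Q = [1, 2, 5, 7] / [3, 8] / [4] / [6];  common shape = (4, 2, 1, 1)

Row-insert the values π_1, π_2, … into P one at a time, bumping the leftmost entry strictly greater than the inserted value down to the next row. The recording tableau Q records, in position (i, j), the step at which that cell was added to P.
  Insert 1 (step 1): P = [1];  Q = [1]
  Insert 8 (step 2): P = [1, 8];  Q = [1, 2]
  Insert 7 (step 3): P = [1, 7] / [8];  Q = [1, 2] / [3]
  Insert 3 (step 4): P = [1, 3] / [7] / [8];  Q = [1, 2] / [3] / [4]
  Insert 5 (step 5): P = [1, 3, 5] / [7] / [8];  Q = [1, 2, 5] / [3] / [4]
  Insert 2 (step 6): P = [1, 2, 5] / [3] / [7] / [8];  Q = [1, 2, 5] / [3] / [4] / [6]
  Insert 6 (step 7): P = [1, 2, 5, 6] / [3] / [7] / [8];  Q = [1, 2, 5, 7] / [3] / [4] / [6]
  Insert 4 (step 8): P = [1, 2, 4, 6] / [3, 5] / [7] / [8];  Q = [1, 2, 5, 7] / [3, 8] / [4] / [6]
Final shape: (4, 2, 1, 1).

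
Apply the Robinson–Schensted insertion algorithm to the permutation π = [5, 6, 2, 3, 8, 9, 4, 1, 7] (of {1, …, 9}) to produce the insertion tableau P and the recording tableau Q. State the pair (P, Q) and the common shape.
P = [1, 3, 4, 7] / [2, 6, 8, 9] / [5];  Q = [1, 2, 5, 6] / [3, 4, 7, 9] / [8];  common shape = (4, 4, 1)

Row-insert the values π_1, π_2, … into P one at a time, bumping the leftmost entry strictly greater than the inserted value down to the next row. The recording tableau Q records, in position (i, j), the step at which that cell was added to P.
  Insert 5 (step 1): P = [5];  Q = [1]
  Insert 6 (step 2): P = [5, 6];  Q = [1, 2]
  Insert 2 (step 3): P = [2, 6] / [5];  Q = [1, 2] / [3]
  Insert 3 (step 4): P = [2, 3] / [5, 6];  Q = [1, 2] / [3, 4]
  Insert 8 (step 5): P = [2, 3, 8] / [5, 6];  Q = [1, 2, 5] / [3, 4]
  Insert 9 (step 6): P = [2, 3, 8, 9] / [5, 6];  Q = [1, 2, 5, 6] / [3, 4]
  Insert 4 (step 7): P = [2, 3, 4, 9] / [5, 6, 8];  Q = [1, 2, 5, 6] / [3, 4, 7]
  Insert 1 (step 8): P = [1, 3, 4, 9] / [2, 6, 8] / [5];  Q = [1, 2, 5, 6] / [3, 4, 7] / [8]
  Insert 7 (step 9): P = [1, 3, 4, 7] / [2, 6, 8, 9] / [5];  Q = [1, 2, 5, 6] / [3, 4, 7, 9] / [8]
Final shape: (4, 4, 1).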